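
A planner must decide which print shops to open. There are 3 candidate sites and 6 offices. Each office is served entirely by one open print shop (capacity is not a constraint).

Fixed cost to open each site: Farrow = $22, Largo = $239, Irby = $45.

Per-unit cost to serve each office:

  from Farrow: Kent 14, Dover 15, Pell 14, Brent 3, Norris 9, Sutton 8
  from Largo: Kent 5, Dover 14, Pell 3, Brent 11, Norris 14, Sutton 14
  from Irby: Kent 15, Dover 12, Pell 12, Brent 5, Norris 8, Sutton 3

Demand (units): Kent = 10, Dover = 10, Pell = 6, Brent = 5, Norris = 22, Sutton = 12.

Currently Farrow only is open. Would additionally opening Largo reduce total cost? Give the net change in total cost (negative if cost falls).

Current service cost with {Farrow}: 683.
Adding Largo: each office re-picks its cheapest; new service cost 517, saving 166.
Extra fixed cost: 239. Net change = 239 − 166 = 73.
(Totals: 705 → 778.)

No — net change +73 (cost rises by 73).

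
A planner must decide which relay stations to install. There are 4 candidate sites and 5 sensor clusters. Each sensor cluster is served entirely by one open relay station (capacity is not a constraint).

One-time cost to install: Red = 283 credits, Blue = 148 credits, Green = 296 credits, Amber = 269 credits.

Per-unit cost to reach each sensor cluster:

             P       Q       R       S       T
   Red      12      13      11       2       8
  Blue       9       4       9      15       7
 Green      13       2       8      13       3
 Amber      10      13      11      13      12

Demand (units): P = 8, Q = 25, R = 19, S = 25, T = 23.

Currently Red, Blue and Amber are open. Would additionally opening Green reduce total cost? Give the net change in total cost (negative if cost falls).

Current service cost with {Red, Blue, Amber}: 554.
Adding Green: each sensor cluster re-picks its cheapest; new service cost 393, saving 161.
Extra fixed cost: 296. Net change = 296 − 161 = 135.
(Totals: 1254 → 1389.)

No — net change +135 (cost rises by 135).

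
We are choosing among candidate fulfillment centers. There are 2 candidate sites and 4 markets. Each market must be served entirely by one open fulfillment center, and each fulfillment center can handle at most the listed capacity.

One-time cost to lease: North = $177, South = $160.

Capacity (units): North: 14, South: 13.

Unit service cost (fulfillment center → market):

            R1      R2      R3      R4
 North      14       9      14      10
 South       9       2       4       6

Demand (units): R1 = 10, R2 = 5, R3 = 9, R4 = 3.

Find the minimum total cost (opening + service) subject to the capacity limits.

Minimum total cost: 616

Open {North, South}: R1→South 9·10=90, R2→North 9·5=45, R3→North 14·9=126, R4→South 6·3=18.
Loads: North carries 14/14, South carries 13/13. Service 279; fixed 337; total 616.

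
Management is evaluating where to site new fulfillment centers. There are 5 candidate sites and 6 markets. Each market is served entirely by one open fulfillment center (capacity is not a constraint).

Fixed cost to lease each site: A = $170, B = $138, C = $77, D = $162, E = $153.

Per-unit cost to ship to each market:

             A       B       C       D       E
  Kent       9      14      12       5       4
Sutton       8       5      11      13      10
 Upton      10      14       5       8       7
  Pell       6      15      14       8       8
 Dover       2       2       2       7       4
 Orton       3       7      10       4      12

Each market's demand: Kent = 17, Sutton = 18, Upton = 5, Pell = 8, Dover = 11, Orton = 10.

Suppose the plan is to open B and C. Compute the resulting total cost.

Total cost: 738

Each market is assigned to its cheapest site among the open ones.
{B, C}: Kent→C 12·17=204, Sutton→B 5·18=90, Upton→C 5·5=25, Pell→C 14·8=112, Dover→B 2·11=22, Orton→B 7·10=70. Service 523; fixed 215; total 738.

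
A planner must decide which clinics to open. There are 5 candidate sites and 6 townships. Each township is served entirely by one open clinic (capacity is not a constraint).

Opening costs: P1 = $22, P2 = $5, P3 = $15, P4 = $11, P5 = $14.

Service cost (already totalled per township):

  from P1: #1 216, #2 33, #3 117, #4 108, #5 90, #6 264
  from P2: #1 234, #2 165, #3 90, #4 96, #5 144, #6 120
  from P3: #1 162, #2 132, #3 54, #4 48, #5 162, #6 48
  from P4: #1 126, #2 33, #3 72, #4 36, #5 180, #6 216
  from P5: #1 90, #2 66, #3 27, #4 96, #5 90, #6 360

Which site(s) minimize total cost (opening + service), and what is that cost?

For any fixed open set, each township goes to its cheapest open site; total = fixed + service.
{P3, P4, P5}: #1→P5 90, #2→P4 33, #3→P5 27, #4→P4 36, #5→P5 90, #6→P3 48. Service 324; fixed 40; total 364.
{P2, P3, P4, P5}: service 324 + fixed 45 = 369
{P1, P3, P4, P5}: service 324 + fixed 62 = 386
{P1, P2, P3, P4, P5}: #1→P5 90, #2→P1 33, #3→P5 27, #4→P4 36, #5→P1 90, #6→P3 48. Service 324; fixed 67; total 391.
No other subset beats 364.

Open P3, P4 and P5; minimum total cost 364.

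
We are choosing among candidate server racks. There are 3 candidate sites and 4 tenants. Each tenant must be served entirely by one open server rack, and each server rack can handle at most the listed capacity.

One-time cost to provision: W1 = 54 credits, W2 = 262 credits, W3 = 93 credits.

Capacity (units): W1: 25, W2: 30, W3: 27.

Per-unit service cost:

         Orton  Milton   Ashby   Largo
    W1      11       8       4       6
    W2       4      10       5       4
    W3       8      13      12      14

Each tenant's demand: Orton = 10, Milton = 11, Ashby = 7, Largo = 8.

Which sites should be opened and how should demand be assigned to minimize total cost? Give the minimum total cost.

Open {W1, W3}: Orton→W3 8·10=80, Milton→W3 13·11=143, Ashby→W1 4·7=28, Largo→W1 6·8=48.
Loads: W1 carries 15/25, W3 carries 21/27. Service 299; fixed 147; total 446.
Next best feasible plan costs 447.

Minimum total cost: 446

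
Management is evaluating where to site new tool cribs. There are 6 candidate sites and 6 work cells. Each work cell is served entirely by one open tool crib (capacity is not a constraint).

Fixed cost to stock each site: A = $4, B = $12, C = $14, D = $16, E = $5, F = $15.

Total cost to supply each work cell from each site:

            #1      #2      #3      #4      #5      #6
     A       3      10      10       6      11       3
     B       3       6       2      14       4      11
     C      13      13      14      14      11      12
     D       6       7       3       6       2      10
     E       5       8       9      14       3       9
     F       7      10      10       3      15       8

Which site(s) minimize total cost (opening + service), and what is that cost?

For any fixed open set, each work cell goes to its cheapest open site; total = fixed + service.
{A, B}: #1→A 3, #2→B 6, #3→B 2, #4→A 6, #5→B 4, #6→A 3. Service 24; fixed 16; total 40.
{A, E}: #1→A 3, #2→E 8, #3→E 9, #4→A 6, #5→E 3, #6→A 3. Service 32; fixed 9; total 41.
{A, B, E}: service 23 + fixed 21 = 44
{A, B, C, D, E, F}: service 19 + fixed 66 = 85
No other subset beats 40.

Open A and B; minimum total cost 40.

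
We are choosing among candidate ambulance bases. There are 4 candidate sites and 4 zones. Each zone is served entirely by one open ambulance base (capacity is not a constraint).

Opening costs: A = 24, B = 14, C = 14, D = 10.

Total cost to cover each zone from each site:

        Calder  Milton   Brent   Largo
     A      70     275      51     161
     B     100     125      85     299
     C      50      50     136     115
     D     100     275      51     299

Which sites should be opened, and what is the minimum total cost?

For any fixed open set, each zone goes to its cheapest open site; total = fixed + service.
{C, D}: Calder→C 50, Milton→C 50, Brent→D 51, Largo→C 115. Service 266; fixed 24; total 290.
{A, C}: Calder→C 50, Milton→C 50, Brent→A 51, Largo→C 115. Service 266; fixed 38; total 304.
{B, C, D}: Calder→C 50, Milton→C 50, Brent→D 51, Largo→C 115. Service 266; fixed 38; total 304.
{A, B, C, D}: Calder→C 50, Milton→C 50, Brent→A 51, Largo→C 115. Service 266; fixed 62; total 328.
No other subset beats 290.

Open C and D; minimum total cost 290.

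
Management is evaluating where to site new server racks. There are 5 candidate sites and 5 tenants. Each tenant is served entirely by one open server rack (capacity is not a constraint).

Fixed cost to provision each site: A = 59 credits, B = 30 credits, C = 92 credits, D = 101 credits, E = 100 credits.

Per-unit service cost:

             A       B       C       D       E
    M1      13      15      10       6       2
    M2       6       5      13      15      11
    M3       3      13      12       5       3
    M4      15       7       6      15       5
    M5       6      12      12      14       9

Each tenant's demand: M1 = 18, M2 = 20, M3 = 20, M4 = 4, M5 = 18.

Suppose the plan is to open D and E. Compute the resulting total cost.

Total cost: 699

Each tenant is assigned to its cheapest site among the open ones.
{D, E}: M1→E 2·18=36, M2→E 11·20=220, M3→E 3·20=60, M4→E 5·4=20, M5→E 9·18=162. Service 498; fixed 201; total 699.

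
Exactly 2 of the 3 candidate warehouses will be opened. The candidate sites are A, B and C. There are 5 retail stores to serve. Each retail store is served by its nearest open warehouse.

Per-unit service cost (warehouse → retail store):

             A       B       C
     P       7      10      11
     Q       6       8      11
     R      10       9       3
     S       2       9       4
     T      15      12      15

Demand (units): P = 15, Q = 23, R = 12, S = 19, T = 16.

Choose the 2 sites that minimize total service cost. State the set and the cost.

Choose A and C; total service cost 557.

With exactly 2 open, each retail store uses its cheapest among the chosen.
{A, C}: P→A 7·15=105, Q→A 6·23=138, R→C 3·12=36, S→A 2·19=38, T→A 15·16=240. Service cost 557.
{A, B}: service cost 581
{B, C}: service cost 638
Among all 3 size-2 choices, {A, C} is lowest.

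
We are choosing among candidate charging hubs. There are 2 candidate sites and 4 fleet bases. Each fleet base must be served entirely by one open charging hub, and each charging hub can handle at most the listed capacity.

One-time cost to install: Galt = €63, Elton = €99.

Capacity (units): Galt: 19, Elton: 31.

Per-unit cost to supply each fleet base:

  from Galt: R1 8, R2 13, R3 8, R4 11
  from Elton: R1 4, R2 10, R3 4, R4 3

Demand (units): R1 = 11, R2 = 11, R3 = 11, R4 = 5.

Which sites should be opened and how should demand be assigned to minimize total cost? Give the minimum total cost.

Minimum total cost: 408

Open {Galt, Elton}: R1→Elton 4·11=44, R2→Galt 13·11=143, R3→Elton 4·11=44, R4→Elton 3·5=15.
Loads: Galt carries 11/19, Elton carries 27/31. Service 246; fixed 162; total 408.
Next best feasible plan costs 419.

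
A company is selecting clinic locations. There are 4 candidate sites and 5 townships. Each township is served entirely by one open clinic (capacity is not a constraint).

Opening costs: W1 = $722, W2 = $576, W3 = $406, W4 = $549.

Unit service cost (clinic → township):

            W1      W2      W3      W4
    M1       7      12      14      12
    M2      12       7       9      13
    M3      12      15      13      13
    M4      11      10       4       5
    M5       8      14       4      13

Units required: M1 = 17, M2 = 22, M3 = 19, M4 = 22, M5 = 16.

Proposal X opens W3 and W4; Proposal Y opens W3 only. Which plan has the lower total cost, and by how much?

Proposal Y is cheaper by 515.

Proposal X: {W3, W4}: M1→W4 12·17=204, M2→W3 9·22=198, M3→W3 13·19=247, M4→W3 4·22=88, M5→W3 4·16=64. Service 801; fixed 955; total 1756.
Proposal Y: {W3}: M1→W3 14·17=238, M2→W3 9·22=198, M3→W3 13·19=247, M4→W3 4·22=88, M5→W3 4·16=64. Service 835; fixed 406; total 1241.
Difference: |1756 − 1241| = 515.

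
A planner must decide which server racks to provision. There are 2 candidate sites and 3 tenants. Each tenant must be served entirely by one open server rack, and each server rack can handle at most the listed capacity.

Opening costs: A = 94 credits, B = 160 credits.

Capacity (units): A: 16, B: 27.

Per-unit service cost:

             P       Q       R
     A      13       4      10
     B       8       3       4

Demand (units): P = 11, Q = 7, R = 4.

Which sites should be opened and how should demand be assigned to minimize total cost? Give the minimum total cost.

Minimum total cost: 285

Open {B}: P→B 8·11=88, Q→B 3·7=21, R→B 4·4=16.
Loads: B carries 22/27. Service 125; fixed 160; total 285.
Next best feasible plan costs 379.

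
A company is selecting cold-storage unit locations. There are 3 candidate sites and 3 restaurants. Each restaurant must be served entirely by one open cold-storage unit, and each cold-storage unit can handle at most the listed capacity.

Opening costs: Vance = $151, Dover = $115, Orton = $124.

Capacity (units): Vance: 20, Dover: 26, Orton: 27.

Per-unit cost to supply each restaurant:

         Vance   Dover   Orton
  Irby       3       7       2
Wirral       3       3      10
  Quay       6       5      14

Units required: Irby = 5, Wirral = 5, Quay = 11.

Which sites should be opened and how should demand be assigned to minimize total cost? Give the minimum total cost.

Open {Dover}: Irby→Dover 7·5=35, Wirral→Dover 3·5=15, Quay→Dover 5·11=55.
Loads: Dover carries 21/26. Service 105; fixed 115; total 220.
Next best feasible plan costs 319.

Minimum total cost: 220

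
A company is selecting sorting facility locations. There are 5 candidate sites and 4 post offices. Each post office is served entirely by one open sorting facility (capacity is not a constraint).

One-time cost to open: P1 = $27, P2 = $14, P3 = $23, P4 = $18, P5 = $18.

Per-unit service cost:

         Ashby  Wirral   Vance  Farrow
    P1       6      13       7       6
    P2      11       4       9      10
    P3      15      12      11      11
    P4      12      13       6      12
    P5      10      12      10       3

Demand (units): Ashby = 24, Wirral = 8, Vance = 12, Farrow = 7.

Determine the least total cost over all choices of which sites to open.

Minimum total cost: 340

For any fixed open set, each post office goes to its cheapest open site; total = fixed + service.
{P1, P2, P5}: Ashby→P1 6·24=144, Wirral→P2 4·8=32, Vance→P1 7·12=84, Farrow→P5 3·7=21. Service 281; fixed 59; total 340.
{P1, P2}: Ashby→P1 6·24=144, Wirral→P2 4·8=32, Vance→P1 7·12=84, Farrow→P1 6·7=42. Service 302; fixed 41; total 343.
{P1, P2, P4, P5}: service 269 + fixed 77 = 346
{P1, P2, P3, P4, P5}: service 269 + fixed 100 = 369
No other subset beats 340.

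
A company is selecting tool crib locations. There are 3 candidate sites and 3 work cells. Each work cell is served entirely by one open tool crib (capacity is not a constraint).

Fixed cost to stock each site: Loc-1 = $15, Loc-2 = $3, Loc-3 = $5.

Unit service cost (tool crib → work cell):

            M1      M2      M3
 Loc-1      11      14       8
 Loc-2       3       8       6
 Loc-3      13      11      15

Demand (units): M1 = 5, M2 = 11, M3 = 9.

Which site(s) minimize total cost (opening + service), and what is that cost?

For any fixed open set, each work cell goes to its cheapest open site; total = fixed + service.
{Loc-2}: M1→Loc-2 3·5=15, M2→Loc-2 8·11=88, M3→Loc-2 6·9=54. Service 157; fixed 3; total 160.
{Loc-2, Loc-3}: M1→Loc-2 3·5=15, M2→Loc-2 8·11=88, M3→Loc-2 6·9=54. Service 157; fixed 8; total 165.
{Loc-1, Loc-2}: M1→Loc-2 3·5=15, M2→Loc-2 8·11=88, M3→Loc-2 6·9=54. Service 157; fixed 18; total 175.
{Loc-1, Loc-2, Loc-3}: M1→Loc-2 3·5=15, M2→Loc-2 8·11=88, M3→Loc-2 6·9=54. Service 157; fixed 23; total 180.
No other subset beats 160.

Open Loc-2 only; minimum total cost 160.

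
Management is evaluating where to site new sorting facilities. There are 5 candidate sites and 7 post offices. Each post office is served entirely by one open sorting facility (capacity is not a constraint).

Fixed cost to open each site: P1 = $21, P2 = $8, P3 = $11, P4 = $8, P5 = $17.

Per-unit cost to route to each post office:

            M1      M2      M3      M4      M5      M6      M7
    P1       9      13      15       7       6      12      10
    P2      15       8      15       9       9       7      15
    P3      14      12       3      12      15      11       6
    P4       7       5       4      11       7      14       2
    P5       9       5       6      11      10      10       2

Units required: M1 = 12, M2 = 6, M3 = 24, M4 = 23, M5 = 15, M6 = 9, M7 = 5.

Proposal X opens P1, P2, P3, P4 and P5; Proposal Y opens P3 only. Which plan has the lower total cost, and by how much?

Proposal X is cheaper by 378.

Proposal X: {P1, P2, P3, P4, P5}: M1→P4 7·12=84, M2→P4 5·6=30, M3→P3 3·24=72, M4→P1 7·23=161, M5→P1 6·15=90, M6→P2 7·9=63, M7→P4 2·5=10. Service 510; fixed 65; total 575.
Proposal Y: {P3}: M1→P3 14·12=168, M2→P3 12·6=72, M3→P3 3·24=72, M4→P3 12·23=276, M5→P3 15·15=225, M6→P3 11·9=99, M7→P3 6·5=30. Service 942; fixed 11; total 953.
Difference: |575 − 953| = 378.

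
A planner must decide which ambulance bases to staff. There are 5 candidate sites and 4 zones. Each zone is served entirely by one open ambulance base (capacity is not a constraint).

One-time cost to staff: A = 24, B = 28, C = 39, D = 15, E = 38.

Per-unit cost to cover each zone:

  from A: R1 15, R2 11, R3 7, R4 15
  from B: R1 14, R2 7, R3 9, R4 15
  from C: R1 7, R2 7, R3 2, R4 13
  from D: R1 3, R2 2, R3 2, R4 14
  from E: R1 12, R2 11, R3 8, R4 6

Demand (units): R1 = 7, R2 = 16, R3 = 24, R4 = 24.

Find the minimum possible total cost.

Minimum total cost: 298

For any fixed open set, each zone goes to its cheapest open site; total = fixed + service.
{D, E}: R1→D 3·7=21, R2→D 2·16=32, R3→D 2·24=48, R4→E 6·24=144. Service 245; fixed 53; total 298.
{A, D, E}: R1→D 3·7=21, R2→D 2·16=32, R3→D 2·24=48, R4→E 6·24=144. Service 245; fixed 77; total 322.
{B, D, E}: service 245 + fixed 81 = 326
{A, B, C, D, E}: service 245 + fixed 144 = 389
No other subset beats 298.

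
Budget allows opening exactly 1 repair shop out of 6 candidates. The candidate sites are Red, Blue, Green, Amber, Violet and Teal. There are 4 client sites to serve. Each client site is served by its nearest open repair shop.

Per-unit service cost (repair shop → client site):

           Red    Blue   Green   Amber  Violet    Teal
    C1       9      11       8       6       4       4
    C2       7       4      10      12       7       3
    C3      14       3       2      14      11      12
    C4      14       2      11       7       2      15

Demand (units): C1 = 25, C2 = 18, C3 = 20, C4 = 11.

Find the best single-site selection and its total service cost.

With exactly 1 open, each client site uses its cheapest among the chosen.
{Blue}: C1→Blue 11·25=275, C2→Blue 4·18=72, C3→Blue 3·20=60, C4→Blue 2·11=22. Service cost 429.
{Violet}: service cost 468
{Green}: service cost 541
Among all 6 size-1 choices, {Blue} is lowest.

Choose Blue only; total service cost 429.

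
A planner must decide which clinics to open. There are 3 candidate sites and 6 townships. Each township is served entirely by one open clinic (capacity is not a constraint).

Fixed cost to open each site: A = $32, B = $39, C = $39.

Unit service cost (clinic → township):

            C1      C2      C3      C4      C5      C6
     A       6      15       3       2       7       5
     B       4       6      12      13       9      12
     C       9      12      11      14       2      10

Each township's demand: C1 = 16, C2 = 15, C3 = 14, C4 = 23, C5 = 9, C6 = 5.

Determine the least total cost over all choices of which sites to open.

Minimum total cost: 395

For any fixed open set, each township goes to its cheapest open site; total = fixed + service.
{A, B, C}: C1→B 4·16=64, C2→B 6·15=90, C3→A 3·14=42, C4→A 2·23=46, C5→C 2·9=18, C6→A 5·5=25. Service 285; fixed 110; total 395.
{A, B}: service 330 + fixed 71 = 401
{A, C}: service 407 + fixed 71 = 478
{A}: C1→A 6·16=96, C2→A 15·15=225, C3→A 3·14=42, C4→A 2·23=46, C5→A 7·9=63, C6→A 5·5=25. Service 497; fixed 32; total 529.
No other subset beats 395.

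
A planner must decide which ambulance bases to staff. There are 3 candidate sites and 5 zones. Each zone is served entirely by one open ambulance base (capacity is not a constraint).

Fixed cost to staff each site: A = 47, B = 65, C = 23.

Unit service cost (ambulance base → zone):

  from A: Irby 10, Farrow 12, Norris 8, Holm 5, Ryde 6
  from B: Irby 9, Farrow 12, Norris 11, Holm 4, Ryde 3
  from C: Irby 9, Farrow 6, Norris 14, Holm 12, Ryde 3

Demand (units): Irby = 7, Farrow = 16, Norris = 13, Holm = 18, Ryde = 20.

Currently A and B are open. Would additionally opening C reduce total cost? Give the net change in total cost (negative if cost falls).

Yes — net change −73 (cost falls by 73).

Current service cost with {A, B}: 491.
Adding C: each zone re-picks its cheapest; new service cost 395, saving 96.
Extra fixed cost: 23. Net change = 23 − 96 = -73.
(Totals: 603 → 530.)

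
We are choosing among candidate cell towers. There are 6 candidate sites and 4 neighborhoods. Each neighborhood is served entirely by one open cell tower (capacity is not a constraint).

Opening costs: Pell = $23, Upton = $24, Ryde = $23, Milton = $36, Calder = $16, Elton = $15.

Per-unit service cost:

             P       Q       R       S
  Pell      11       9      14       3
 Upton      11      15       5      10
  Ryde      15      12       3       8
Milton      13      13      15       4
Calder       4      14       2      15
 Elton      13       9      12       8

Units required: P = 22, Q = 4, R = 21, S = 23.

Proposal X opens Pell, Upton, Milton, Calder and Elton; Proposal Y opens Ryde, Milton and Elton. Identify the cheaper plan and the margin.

Proposal X is cheaper by 202.

Proposal X: {Pell, Upton, Milton, Calder, Elton}: P→Calder 4·22=88, Q→Pell 9·4=36, R→Calder 2·21=42, S→Pell 3·23=69. Service 235; fixed 114; total 349.
Proposal Y: {Ryde, Milton, Elton}: P→Milton 13·22=286, Q→Elton 9·4=36, R→Ryde 3·21=63, S→Milton 4·23=92. Service 477; fixed 74; total 551.
Difference: |349 − 551| = 202.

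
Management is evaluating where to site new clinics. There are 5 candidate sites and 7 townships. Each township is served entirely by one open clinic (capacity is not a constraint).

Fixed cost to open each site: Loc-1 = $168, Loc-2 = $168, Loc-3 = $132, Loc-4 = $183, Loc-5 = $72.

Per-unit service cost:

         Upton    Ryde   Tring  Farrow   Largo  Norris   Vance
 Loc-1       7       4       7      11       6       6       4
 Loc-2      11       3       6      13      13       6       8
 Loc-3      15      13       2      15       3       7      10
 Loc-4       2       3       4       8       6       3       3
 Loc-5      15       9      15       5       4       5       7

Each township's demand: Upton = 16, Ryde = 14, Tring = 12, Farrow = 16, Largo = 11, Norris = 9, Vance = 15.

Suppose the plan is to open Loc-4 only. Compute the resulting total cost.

Total cost: 571

Each township is assigned to its cheapest site among the open ones.
{Loc-4}: Upton→Loc-4 2·16=32, Ryde→Loc-4 3·14=42, Tring→Loc-4 4·12=48, Farrow→Loc-4 8·16=128, Largo→Loc-4 6·11=66, Norris→Loc-4 3·9=27, Vance→Loc-4 3·15=45. Service 388; fixed 183; total 571.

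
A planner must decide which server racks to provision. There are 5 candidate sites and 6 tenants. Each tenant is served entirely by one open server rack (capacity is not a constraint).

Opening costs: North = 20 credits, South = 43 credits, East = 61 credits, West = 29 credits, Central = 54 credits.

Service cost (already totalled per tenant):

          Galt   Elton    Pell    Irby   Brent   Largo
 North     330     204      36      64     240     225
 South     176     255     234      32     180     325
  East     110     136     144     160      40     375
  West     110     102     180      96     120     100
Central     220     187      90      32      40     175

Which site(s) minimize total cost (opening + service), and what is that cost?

Open North, West and Central; minimum total cost 523.

For any fixed open set, each tenant goes to its cheapest open site; total = fixed + service.
{North, West, Central}: Galt→West 110, Elton→West 102, Pell→North 36, Irby→Central 32, Brent→Central 40, Largo→West 100. Service 420; fixed 103; total 523.
{West, Central}: Galt→West 110, Elton→West 102, Pell→Central 90, Irby→Central 32, Brent→Central 40, Largo→West 100. Service 474; fixed 83; total 557.
{North, East, West}: Galt→East 110, Elton→West 102, Pell→North 36, Irby→North 64, Brent→East 40, Largo→West 100. Service 452; fixed 110; total 562.
{North, South, East, West, Central}: service 420 + fixed 207 = 627
No other subset beats 523.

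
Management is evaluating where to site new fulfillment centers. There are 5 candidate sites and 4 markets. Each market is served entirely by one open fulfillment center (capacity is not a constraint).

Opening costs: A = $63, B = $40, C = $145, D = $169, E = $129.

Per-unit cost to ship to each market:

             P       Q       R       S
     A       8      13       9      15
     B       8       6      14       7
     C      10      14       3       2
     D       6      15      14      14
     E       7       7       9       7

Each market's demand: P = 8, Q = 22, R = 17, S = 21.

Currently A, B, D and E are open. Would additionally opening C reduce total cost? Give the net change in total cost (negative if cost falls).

Current service cost with {A, B, D, E}: 480.
Adding C: each market re-picks its cheapest; new service cost 273, saving 207.
Extra fixed cost: 145. Net change = 145 − 207 = -62.
(Totals: 881 → 819.)

Yes — net change −62 (cost falls by 62).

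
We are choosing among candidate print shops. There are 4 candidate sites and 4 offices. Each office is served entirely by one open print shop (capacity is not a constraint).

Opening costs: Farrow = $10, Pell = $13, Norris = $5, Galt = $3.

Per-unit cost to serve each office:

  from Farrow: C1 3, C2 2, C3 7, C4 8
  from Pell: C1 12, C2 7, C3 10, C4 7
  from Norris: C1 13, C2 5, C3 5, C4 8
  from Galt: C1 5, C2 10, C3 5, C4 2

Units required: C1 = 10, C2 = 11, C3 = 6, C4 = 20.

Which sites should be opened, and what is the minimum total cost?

For any fixed open set, each office goes to its cheapest open site; total = fixed + service.
{Farrow, Galt}: C1→Farrow 3·10=30, C2→Farrow 2·11=22, C3→Galt 5·6=30, C4→Galt 2·20=40. Service 122; fixed 13; total 135.
{Farrow, Norris, Galt}: service 122 + fixed 18 = 140
{Farrow, Pell, Galt}: C1→Farrow 3·10=30, C2→Farrow 2·11=22, C3→Galt 5·6=30, C4→Galt 2·20=40. Service 122; fixed 26; total 148.
{Farrow, Pell, Norris, Galt}: C1→Farrow 3·10=30, C2→Farrow 2·11=22, C3→Norris 5·6=30, C4→Galt 2·20=40. Service 122; fixed 31; total 153.
No other subset beats 135.

Open Farrow and Galt; minimum total cost 135.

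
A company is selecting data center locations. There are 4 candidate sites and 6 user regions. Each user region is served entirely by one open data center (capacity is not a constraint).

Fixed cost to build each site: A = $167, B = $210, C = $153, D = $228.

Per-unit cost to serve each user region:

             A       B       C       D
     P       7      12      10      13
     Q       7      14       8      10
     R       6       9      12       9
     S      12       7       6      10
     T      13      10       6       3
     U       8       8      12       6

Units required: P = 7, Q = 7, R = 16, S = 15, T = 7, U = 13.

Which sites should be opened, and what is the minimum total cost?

Open A only; minimum total cost 736.

For any fixed open set, each user region goes to its cheapest open site; total = fixed + service.
{A}: P→A 7·7=49, Q→A 7·7=49, R→A 6·16=96, S→A 12·15=180, T→A 13·7=91, U→A 8·13=104. Service 569; fixed 167; total 736.
{A, C}: P→A 7·7=49, Q→A 7·7=49, R→A 6·16=96, S→C 6·15=90, T→C 6·7=42, U→A 8·13=104. Service 430; fixed 320; total 750.
{C}: P→C 10·7=70, Q→C 8·7=56, R→C 12·16=192, S→C 6·15=90, T→C 6·7=42, U→C 12·13=156. Service 606; fixed 153; total 759.
{A, B, C, D}: P→A 7·7=49, Q→A 7·7=49, R→A 6·16=96, S→C 6·15=90, T→D 3·7=21, U→D 6·13=78. Service 383; fixed 758; total 1141.
No other subset beats 736.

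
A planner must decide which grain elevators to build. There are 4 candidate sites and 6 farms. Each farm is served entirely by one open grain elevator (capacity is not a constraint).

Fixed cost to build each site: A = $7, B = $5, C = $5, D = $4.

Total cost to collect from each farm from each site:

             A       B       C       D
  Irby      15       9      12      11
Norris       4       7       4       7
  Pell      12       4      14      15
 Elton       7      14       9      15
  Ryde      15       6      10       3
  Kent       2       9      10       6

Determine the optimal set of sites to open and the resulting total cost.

Open A and B; minimum total cost 44.

For any fixed open set, each farm goes to its cheapest open site; total = fixed + service.
{A, B}: Irby→B 9, Norris→A 4, Pell→B 4, Elton→A 7, Ryde→B 6, Kent→A 2. Service 32; fixed 12; total 44.
{A, B, D}: Irby→B 9, Norris→A 4, Pell→B 4, Elton→A 7, Ryde→D 3, Kent→A 2. Service 29; fixed 16; total 45.
{A, B, C}: service 32 + fixed 17 = 49
{A, B, C, D}: service 29 + fixed 21 = 50
No other subset beats 44.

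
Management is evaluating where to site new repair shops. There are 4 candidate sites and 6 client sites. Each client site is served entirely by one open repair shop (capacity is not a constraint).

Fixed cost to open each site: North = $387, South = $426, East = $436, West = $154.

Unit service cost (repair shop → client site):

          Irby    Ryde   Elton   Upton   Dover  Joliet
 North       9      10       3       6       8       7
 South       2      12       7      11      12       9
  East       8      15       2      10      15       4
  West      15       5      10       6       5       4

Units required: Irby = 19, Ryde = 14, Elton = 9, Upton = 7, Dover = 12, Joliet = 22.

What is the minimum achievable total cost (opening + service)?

Minimum total cost: 789

For any fixed open set, each client site goes to its cheapest open site; total = fixed + service.
{West}: Irby→West 15·19=285, Ryde→West 5·14=70, Elton→West 10·9=90, Upton→West 6·7=42, Dover→West 5·12=60, Joliet→West 4·22=88. Service 635; fixed 154; total 789.
{South, West}: Irby→South 2·19=38, Ryde→West 5·14=70, Elton→South 7·9=63, Upton→West 6·7=42, Dover→West 5·12=60, Joliet→West 4·22=88. Service 361; fixed 580; total 941.
{North, West}: service 458 + fixed 541 = 999
{North, South, East, West}: Irby→South 2·19=38, Ryde→West 5·14=70, Elton→East 2·9=18, Upton→North 6·7=42, Dover→West 5·12=60, Joliet→East 4·22=88. Service 316; fixed 1403; total 1719.
(All 15 nonempty subsets were checked; West only is lowest.)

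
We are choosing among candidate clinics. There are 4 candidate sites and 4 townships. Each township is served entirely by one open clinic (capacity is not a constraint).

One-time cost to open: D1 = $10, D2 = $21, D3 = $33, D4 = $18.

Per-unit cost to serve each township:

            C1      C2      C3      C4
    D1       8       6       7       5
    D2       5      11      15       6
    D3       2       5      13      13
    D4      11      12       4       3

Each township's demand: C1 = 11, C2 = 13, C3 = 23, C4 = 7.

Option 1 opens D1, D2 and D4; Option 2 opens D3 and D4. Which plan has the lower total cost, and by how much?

Option 1: {D1, D2, D4}: C1→D2 5·11=55, C2→D1 6·13=78, C3→D4 4·23=92, C4→D4 3·7=21. Service 246; fixed 49; total 295.
Option 2: {D3, D4}: C1→D3 2·11=22, C2→D3 5·13=65, C3→D4 4·23=92, C4→D4 3·7=21. Service 200; fixed 51; total 251.
Difference: |295 − 251| = 44.

Option 2 is cheaper by 44.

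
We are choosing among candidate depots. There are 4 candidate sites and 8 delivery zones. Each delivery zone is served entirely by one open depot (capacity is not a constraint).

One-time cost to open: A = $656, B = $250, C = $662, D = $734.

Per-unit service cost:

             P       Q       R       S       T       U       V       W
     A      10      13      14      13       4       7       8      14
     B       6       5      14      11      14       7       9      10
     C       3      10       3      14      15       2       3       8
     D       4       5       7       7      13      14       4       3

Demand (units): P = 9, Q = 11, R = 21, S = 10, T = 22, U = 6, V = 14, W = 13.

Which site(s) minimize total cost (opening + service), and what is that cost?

Open B only; minimum total cost 1369.

For any fixed open set, each delivery zone goes to its cheapest open site; total = fixed + service.
{B}: P→B 6·9=54, Q→B 5·11=55, R→B 14·21=294, S→B 11·10=110, T→B 14·22=308, U→B 7·6=42, V→B 9·14=126, W→B 10·13=130. Service 1119; fixed 250; total 1369.
{C}: service 828 + fixed 662 = 1490
{D}: P→D 4·9=36, Q→D 5·11=55, R→D 7·21=147, S→D 7·10=70, T→D 13·22=286, U→D 14·6=84, V→D 4·14=56, W→D 3·13=39. Service 773; fixed 734; total 1507.
{A, B, C, D}: service 396 + fixed 2302 = 2698
No other subset beats 1369.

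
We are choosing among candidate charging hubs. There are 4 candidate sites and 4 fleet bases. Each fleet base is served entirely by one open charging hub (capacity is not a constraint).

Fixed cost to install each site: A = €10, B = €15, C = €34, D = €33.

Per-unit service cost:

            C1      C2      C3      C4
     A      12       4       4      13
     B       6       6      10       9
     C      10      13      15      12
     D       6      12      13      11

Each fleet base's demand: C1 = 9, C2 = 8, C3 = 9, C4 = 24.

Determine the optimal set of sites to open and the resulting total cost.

Open A and B; minimum total cost 363.

For any fixed open set, each fleet base goes to its cheapest open site; total = fixed + service.
{A, B}: C1→B 6·9=54, C2→A 4·8=32, C3→A 4·9=36, C4→B 9·24=216. Service 338; fixed 25; total 363.
{A, B, D}: C1→B 6·9=54, C2→A 4·8=32, C3→A 4·9=36, C4→B 9·24=216. Service 338; fixed 58; total 396.
{A, B, C}: service 338 + fixed 59 = 397
{A, B, C, D}: C1→B 6·9=54, C2→A 4·8=32, C3→A 4·9=36, C4→B 9·24=216. Service 338; fixed 92; total 430.
No other subset beats 363.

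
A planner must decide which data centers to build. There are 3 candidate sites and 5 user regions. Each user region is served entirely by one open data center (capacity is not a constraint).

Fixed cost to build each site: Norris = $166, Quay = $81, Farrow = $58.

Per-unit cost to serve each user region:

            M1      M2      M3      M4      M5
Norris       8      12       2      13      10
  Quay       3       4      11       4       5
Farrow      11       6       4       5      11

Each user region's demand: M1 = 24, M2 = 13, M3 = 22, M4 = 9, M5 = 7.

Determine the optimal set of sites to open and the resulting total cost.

Open Quay and Farrow; minimum total cost 422.

For any fixed open set, each user region goes to its cheapest open site; total = fixed + service.
{Quay, Farrow}: M1→Quay 3·24=72, M2→Quay 4·13=52, M3→Farrow 4·22=88, M4→Quay 4·9=36, M5→Quay 5·7=35. Service 283; fixed 139; total 422.
{Norris, Quay}: service 239 + fixed 247 = 486
{Quay}: service 437 + fixed 81 = 518
{Norris, Quay, Farrow}: service 239 + fixed 305 = 544
(All 7 nonempty subsets were checked; Quay and Farrow is lowest.)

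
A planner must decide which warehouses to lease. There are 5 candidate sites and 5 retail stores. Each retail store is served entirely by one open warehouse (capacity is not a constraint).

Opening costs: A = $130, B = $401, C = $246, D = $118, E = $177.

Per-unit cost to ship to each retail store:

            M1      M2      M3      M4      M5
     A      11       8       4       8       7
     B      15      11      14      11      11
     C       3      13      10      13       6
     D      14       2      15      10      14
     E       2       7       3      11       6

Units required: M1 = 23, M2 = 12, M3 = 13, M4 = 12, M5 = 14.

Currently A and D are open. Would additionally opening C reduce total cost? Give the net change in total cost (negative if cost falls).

Current service cost with {A, D}: 523.
Adding C: each retail store re-picks its cheapest; new service cost 325, saving 198.
Extra fixed cost: 246. Net change = 246 − 198 = 48.
(Totals: 771 → 819.)

No — net change +48 (cost rises by 48).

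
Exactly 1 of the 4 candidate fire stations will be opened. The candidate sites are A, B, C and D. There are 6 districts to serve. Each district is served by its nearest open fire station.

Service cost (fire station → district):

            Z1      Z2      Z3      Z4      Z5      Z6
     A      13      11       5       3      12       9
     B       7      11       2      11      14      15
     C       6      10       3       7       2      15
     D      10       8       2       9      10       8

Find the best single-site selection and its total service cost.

Choose C only; total service cost 43.

With exactly 1 open, each district uses its cheapest among the chosen.
{C}: Z1→C 6, Z2→C 10, Z3→C 3, Z4→C 7, Z5→C 2, Z6→C 15. Service cost 43.
{D}: service cost 47
{A}: service cost 53
Among all 4 size-1 choices, {C} is lowest.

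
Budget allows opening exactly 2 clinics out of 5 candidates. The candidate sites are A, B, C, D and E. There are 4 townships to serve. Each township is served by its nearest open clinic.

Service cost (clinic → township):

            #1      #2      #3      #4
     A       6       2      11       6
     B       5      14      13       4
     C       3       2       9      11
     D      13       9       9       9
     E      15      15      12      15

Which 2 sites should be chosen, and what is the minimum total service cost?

Choose B and C; total service cost 18.

With exactly 2 open, each township uses its cheapest among the chosen.
{B, C}: #1→C 3, #2→C 2, #3→C 9, #4→B 4. Service cost 18.
{A, C}: service cost 20
{A, B}: service cost 22
Among all 10 size-2 choices, {B, C} is lowest.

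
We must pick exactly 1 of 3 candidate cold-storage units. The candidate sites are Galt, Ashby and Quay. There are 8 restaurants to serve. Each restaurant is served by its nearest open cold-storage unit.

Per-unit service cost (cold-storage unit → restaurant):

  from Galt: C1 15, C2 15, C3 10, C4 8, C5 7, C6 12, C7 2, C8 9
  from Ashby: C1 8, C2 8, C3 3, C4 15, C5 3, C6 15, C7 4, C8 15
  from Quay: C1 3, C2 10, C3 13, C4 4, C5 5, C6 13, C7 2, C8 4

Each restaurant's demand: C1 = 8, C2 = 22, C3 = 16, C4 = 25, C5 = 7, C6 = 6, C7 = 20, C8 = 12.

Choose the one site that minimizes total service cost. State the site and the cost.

With exactly 1 open, each restaurant uses its cheapest among the chosen.
{Quay}: C1→Quay 3·8=24, C2→Quay 10·22=220, C3→Quay 13·16=208, C4→Quay 4·25=100, C5→Quay 5·7=35, C6→Quay 13·6=78, C7→Quay 2·20=40, C8→Quay 4·12=48. Service cost 753.
{Ashby}: service cost 1034
{Galt}: service cost 1079
Among all 3 size-1 choices, {Quay} is lowest.

Choose Quay only; total service cost 753.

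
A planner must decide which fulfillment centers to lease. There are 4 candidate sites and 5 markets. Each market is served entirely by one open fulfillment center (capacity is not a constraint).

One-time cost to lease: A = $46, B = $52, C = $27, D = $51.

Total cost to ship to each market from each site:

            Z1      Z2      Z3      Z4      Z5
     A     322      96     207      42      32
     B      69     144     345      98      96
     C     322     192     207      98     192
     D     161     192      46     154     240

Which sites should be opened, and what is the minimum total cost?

For any fixed open set, each market goes to its cheapest open site; total = fixed + service.
{A, B, D}: Z1→B 69, Z2→A 96, Z3→D 46, Z4→A 42, Z5→A 32. Service 285; fixed 149; total 434.
{A, B, C, D}: service 285 + fixed 176 = 461
{A, D}: Z1→D 161, Z2→A 96, Z3→D 46, Z4→A 42, Z5→A 32. Service 377; fixed 97; total 474.
{C}: service 1011 + fixed 27 = 1038
No other subset beats 434.

Open A, B and D; minimum total cost 434.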